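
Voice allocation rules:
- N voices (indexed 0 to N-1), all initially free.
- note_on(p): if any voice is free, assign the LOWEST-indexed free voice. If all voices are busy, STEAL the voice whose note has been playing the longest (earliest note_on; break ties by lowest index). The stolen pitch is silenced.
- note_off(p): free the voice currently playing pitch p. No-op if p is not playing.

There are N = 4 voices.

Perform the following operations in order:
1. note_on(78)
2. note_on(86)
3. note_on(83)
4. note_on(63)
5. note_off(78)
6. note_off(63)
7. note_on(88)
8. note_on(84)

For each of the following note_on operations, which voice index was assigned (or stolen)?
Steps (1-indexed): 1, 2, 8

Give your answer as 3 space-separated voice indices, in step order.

Answer: 0 1 3

Derivation:
Op 1: note_on(78): voice 0 is free -> assigned | voices=[78 - - -]
Op 2: note_on(86): voice 1 is free -> assigned | voices=[78 86 - -]
Op 3: note_on(83): voice 2 is free -> assigned | voices=[78 86 83 -]
Op 4: note_on(63): voice 3 is free -> assigned | voices=[78 86 83 63]
Op 5: note_off(78): free voice 0 | voices=[- 86 83 63]
Op 6: note_off(63): free voice 3 | voices=[- 86 83 -]
Op 7: note_on(88): voice 0 is free -> assigned | voices=[88 86 83 -]
Op 8: note_on(84): voice 3 is free -> assigned | voices=[88 86 83 84]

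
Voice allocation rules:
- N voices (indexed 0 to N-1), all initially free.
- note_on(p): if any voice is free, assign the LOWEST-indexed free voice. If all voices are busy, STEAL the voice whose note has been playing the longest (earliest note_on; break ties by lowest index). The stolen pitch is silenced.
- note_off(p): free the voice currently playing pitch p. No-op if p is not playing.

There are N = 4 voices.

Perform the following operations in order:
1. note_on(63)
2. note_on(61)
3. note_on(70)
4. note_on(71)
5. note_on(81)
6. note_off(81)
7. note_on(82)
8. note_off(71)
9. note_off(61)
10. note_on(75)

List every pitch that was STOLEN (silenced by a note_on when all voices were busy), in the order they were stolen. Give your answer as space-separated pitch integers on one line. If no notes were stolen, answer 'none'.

Answer: 63

Derivation:
Op 1: note_on(63): voice 0 is free -> assigned | voices=[63 - - -]
Op 2: note_on(61): voice 1 is free -> assigned | voices=[63 61 - -]
Op 3: note_on(70): voice 2 is free -> assigned | voices=[63 61 70 -]
Op 4: note_on(71): voice 3 is free -> assigned | voices=[63 61 70 71]
Op 5: note_on(81): all voices busy, STEAL voice 0 (pitch 63, oldest) -> assign | voices=[81 61 70 71]
Op 6: note_off(81): free voice 0 | voices=[- 61 70 71]
Op 7: note_on(82): voice 0 is free -> assigned | voices=[82 61 70 71]
Op 8: note_off(71): free voice 3 | voices=[82 61 70 -]
Op 9: note_off(61): free voice 1 | voices=[82 - 70 -]
Op 10: note_on(75): voice 1 is free -> assigned | voices=[82 75 70 -]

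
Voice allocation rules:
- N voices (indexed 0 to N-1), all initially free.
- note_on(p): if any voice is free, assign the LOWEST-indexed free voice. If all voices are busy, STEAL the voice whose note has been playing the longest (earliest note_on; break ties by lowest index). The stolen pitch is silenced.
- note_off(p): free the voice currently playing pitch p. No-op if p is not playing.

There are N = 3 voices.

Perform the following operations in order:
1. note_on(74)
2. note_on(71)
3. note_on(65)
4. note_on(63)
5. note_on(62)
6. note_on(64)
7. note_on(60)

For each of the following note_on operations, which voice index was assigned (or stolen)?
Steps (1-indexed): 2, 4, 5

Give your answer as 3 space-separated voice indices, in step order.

Op 1: note_on(74): voice 0 is free -> assigned | voices=[74 - -]
Op 2: note_on(71): voice 1 is free -> assigned | voices=[74 71 -]
Op 3: note_on(65): voice 2 is free -> assigned | voices=[74 71 65]
Op 4: note_on(63): all voices busy, STEAL voice 0 (pitch 74, oldest) -> assign | voices=[63 71 65]
Op 5: note_on(62): all voices busy, STEAL voice 1 (pitch 71, oldest) -> assign | voices=[63 62 65]
Op 6: note_on(64): all voices busy, STEAL voice 2 (pitch 65, oldest) -> assign | voices=[63 62 64]
Op 7: note_on(60): all voices busy, STEAL voice 0 (pitch 63, oldest) -> assign | voices=[60 62 64]

Answer: 1 0 1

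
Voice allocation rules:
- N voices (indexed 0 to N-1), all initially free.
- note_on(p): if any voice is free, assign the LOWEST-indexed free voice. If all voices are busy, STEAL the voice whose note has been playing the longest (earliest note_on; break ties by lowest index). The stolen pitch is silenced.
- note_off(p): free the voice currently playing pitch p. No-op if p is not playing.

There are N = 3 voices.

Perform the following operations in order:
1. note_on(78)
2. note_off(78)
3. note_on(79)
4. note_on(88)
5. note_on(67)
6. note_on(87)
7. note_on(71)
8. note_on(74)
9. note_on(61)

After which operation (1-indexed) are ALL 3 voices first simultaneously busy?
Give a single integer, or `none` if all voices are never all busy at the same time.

Answer: 5

Derivation:
Op 1: note_on(78): voice 0 is free -> assigned | voices=[78 - -]
Op 2: note_off(78): free voice 0 | voices=[- - -]
Op 3: note_on(79): voice 0 is free -> assigned | voices=[79 - -]
Op 4: note_on(88): voice 1 is free -> assigned | voices=[79 88 -]
Op 5: note_on(67): voice 2 is free -> assigned | voices=[79 88 67]
Op 6: note_on(87): all voices busy, STEAL voice 0 (pitch 79, oldest) -> assign | voices=[87 88 67]
Op 7: note_on(71): all voices busy, STEAL voice 1 (pitch 88, oldest) -> assign | voices=[87 71 67]
Op 8: note_on(74): all voices busy, STEAL voice 2 (pitch 67, oldest) -> assign | voices=[87 71 74]
Op 9: note_on(61): all voices busy, STEAL voice 0 (pitch 87, oldest) -> assign | voices=[61 71 74]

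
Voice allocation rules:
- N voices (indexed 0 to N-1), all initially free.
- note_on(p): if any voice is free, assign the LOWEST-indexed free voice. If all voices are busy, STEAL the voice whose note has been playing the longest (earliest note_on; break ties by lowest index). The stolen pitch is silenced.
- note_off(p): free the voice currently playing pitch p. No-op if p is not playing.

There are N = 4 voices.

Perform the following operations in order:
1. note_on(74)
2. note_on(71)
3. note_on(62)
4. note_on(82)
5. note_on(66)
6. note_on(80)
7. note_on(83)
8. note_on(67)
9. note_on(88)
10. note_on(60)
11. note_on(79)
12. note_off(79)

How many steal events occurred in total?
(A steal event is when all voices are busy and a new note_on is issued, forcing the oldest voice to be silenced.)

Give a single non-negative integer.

Op 1: note_on(74): voice 0 is free -> assigned | voices=[74 - - -]
Op 2: note_on(71): voice 1 is free -> assigned | voices=[74 71 - -]
Op 3: note_on(62): voice 2 is free -> assigned | voices=[74 71 62 -]
Op 4: note_on(82): voice 3 is free -> assigned | voices=[74 71 62 82]
Op 5: note_on(66): all voices busy, STEAL voice 0 (pitch 74, oldest) -> assign | voices=[66 71 62 82]
Op 6: note_on(80): all voices busy, STEAL voice 1 (pitch 71, oldest) -> assign | voices=[66 80 62 82]
Op 7: note_on(83): all voices busy, STEAL voice 2 (pitch 62, oldest) -> assign | voices=[66 80 83 82]
Op 8: note_on(67): all voices busy, STEAL voice 3 (pitch 82, oldest) -> assign | voices=[66 80 83 67]
Op 9: note_on(88): all voices busy, STEAL voice 0 (pitch 66, oldest) -> assign | voices=[88 80 83 67]
Op 10: note_on(60): all voices busy, STEAL voice 1 (pitch 80, oldest) -> assign | voices=[88 60 83 67]
Op 11: note_on(79): all voices busy, STEAL voice 2 (pitch 83, oldest) -> assign | voices=[88 60 79 67]
Op 12: note_off(79): free voice 2 | voices=[88 60 - 67]

Answer: 7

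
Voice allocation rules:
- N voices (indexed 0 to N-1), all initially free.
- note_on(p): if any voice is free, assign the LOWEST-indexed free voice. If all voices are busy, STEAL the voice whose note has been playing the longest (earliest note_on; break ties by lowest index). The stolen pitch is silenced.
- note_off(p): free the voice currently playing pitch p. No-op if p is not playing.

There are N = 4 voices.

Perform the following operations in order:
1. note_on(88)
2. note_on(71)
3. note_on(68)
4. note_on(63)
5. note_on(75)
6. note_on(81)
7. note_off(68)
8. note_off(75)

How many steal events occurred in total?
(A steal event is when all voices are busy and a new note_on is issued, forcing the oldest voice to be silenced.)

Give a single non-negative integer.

Op 1: note_on(88): voice 0 is free -> assigned | voices=[88 - - -]
Op 2: note_on(71): voice 1 is free -> assigned | voices=[88 71 - -]
Op 3: note_on(68): voice 2 is free -> assigned | voices=[88 71 68 -]
Op 4: note_on(63): voice 3 is free -> assigned | voices=[88 71 68 63]
Op 5: note_on(75): all voices busy, STEAL voice 0 (pitch 88, oldest) -> assign | voices=[75 71 68 63]
Op 6: note_on(81): all voices busy, STEAL voice 1 (pitch 71, oldest) -> assign | voices=[75 81 68 63]
Op 7: note_off(68): free voice 2 | voices=[75 81 - 63]
Op 8: note_off(75): free voice 0 | voices=[- 81 - 63]

Answer: 2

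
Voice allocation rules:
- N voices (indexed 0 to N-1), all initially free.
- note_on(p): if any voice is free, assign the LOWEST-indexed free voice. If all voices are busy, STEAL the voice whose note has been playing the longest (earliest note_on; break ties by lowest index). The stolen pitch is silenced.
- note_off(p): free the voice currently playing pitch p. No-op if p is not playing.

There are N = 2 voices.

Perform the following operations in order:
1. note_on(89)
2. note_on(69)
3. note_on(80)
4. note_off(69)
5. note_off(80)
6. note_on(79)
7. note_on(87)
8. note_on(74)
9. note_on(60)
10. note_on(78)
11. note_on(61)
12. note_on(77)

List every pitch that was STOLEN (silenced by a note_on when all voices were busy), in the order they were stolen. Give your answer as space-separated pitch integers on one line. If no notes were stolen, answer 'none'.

Answer: 89 79 87 74 60 78

Derivation:
Op 1: note_on(89): voice 0 is free -> assigned | voices=[89 -]
Op 2: note_on(69): voice 1 is free -> assigned | voices=[89 69]
Op 3: note_on(80): all voices busy, STEAL voice 0 (pitch 89, oldest) -> assign | voices=[80 69]
Op 4: note_off(69): free voice 1 | voices=[80 -]
Op 5: note_off(80): free voice 0 | voices=[- -]
Op 6: note_on(79): voice 0 is free -> assigned | voices=[79 -]
Op 7: note_on(87): voice 1 is free -> assigned | voices=[79 87]
Op 8: note_on(74): all voices busy, STEAL voice 0 (pitch 79, oldest) -> assign | voices=[74 87]
Op 9: note_on(60): all voices busy, STEAL voice 1 (pitch 87, oldest) -> assign | voices=[74 60]
Op 10: note_on(78): all voices busy, STEAL voice 0 (pitch 74, oldest) -> assign | voices=[78 60]
Op 11: note_on(61): all voices busy, STEAL voice 1 (pitch 60, oldest) -> assign | voices=[78 61]
Op 12: note_on(77): all voices busy, STEAL voice 0 (pitch 78, oldest) -> assign | voices=[77 61]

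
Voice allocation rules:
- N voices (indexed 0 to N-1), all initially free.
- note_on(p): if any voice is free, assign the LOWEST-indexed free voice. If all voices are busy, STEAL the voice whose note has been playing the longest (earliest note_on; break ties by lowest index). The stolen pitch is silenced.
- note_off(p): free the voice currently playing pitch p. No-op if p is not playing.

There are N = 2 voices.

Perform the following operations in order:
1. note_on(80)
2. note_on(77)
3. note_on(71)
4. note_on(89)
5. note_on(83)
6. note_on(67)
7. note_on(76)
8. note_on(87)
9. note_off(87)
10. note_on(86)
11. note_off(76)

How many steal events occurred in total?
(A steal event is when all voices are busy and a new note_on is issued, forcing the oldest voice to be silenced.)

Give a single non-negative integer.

Op 1: note_on(80): voice 0 is free -> assigned | voices=[80 -]
Op 2: note_on(77): voice 1 is free -> assigned | voices=[80 77]
Op 3: note_on(71): all voices busy, STEAL voice 0 (pitch 80, oldest) -> assign | voices=[71 77]
Op 4: note_on(89): all voices busy, STEAL voice 1 (pitch 77, oldest) -> assign | voices=[71 89]
Op 5: note_on(83): all voices busy, STEAL voice 0 (pitch 71, oldest) -> assign | voices=[83 89]
Op 6: note_on(67): all voices busy, STEAL voice 1 (pitch 89, oldest) -> assign | voices=[83 67]
Op 7: note_on(76): all voices busy, STEAL voice 0 (pitch 83, oldest) -> assign | voices=[76 67]
Op 8: note_on(87): all voices busy, STEAL voice 1 (pitch 67, oldest) -> assign | voices=[76 87]
Op 9: note_off(87): free voice 1 | voices=[76 -]
Op 10: note_on(86): voice 1 is free -> assigned | voices=[76 86]
Op 11: note_off(76): free voice 0 | voices=[- 86]

Answer: 6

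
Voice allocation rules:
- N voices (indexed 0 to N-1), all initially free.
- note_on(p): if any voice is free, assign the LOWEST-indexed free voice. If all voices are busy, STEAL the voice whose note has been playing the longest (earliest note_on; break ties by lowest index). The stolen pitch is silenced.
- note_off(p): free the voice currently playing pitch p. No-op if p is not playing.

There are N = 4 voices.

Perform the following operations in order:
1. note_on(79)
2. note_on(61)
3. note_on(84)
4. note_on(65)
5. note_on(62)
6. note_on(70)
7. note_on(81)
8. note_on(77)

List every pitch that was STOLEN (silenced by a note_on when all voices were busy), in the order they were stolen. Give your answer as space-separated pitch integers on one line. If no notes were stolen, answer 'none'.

Op 1: note_on(79): voice 0 is free -> assigned | voices=[79 - - -]
Op 2: note_on(61): voice 1 is free -> assigned | voices=[79 61 - -]
Op 3: note_on(84): voice 2 is free -> assigned | voices=[79 61 84 -]
Op 4: note_on(65): voice 3 is free -> assigned | voices=[79 61 84 65]
Op 5: note_on(62): all voices busy, STEAL voice 0 (pitch 79, oldest) -> assign | voices=[62 61 84 65]
Op 6: note_on(70): all voices busy, STEAL voice 1 (pitch 61, oldest) -> assign | voices=[62 70 84 65]
Op 7: note_on(81): all voices busy, STEAL voice 2 (pitch 84, oldest) -> assign | voices=[62 70 81 65]
Op 8: note_on(77): all voices busy, STEAL voice 3 (pitch 65, oldest) -> assign | voices=[62 70 81 77]

Answer: 79 61 84 65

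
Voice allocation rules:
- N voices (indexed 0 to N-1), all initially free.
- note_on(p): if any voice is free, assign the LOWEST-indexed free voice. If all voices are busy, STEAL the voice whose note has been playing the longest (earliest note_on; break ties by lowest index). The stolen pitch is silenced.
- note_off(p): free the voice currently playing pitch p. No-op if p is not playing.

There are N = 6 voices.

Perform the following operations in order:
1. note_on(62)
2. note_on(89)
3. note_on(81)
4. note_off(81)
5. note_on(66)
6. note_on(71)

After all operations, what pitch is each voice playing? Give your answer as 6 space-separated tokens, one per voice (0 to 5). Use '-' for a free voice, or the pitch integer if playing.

Op 1: note_on(62): voice 0 is free -> assigned | voices=[62 - - - - -]
Op 2: note_on(89): voice 1 is free -> assigned | voices=[62 89 - - - -]
Op 3: note_on(81): voice 2 is free -> assigned | voices=[62 89 81 - - -]
Op 4: note_off(81): free voice 2 | voices=[62 89 - - - -]
Op 5: note_on(66): voice 2 is free -> assigned | voices=[62 89 66 - - -]
Op 6: note_on(71): voice 3 is free -> assigned | voices=[62 89 66 71 - -]

Answer: 62 89 66 71 - -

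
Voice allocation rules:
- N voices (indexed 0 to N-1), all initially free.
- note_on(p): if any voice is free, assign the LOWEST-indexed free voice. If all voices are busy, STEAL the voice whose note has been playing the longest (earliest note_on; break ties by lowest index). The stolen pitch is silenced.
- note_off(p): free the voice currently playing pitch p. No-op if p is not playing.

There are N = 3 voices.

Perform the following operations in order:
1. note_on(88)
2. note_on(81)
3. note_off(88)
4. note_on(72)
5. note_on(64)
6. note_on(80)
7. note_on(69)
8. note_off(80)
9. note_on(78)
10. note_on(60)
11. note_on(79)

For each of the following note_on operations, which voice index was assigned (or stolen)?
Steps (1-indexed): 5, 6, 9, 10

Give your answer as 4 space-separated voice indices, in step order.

Answer: 2 1 1 2

Derivation:
Op 1: note_on(88): voice 0 is free -> assigned | voices=[88 - -]
Op 2: note_on(81): voice 1 is free -> assigned | voices=[88 81 -]
Op 3: note_off(88): free voice 0 | voices=[- 81 -]
Op 4: note_on(72): voice 0 is free -> assigned | voices=[72 81 -]
Op 5: note_on(64): voice 2 is free -> assigned | voices=[72 81 64]
Op 6: note_on(80): all voices busy, STEAL voice 1 (pitch 81, oldest) -> assign | voices=[72 80 64]
Op 7: note_on(69): all voices busy, STEAL voice 0 (pitch 72, oldest) -> assign | voices=[69 80 64]
Op 8: note_off(80): free voice 1 | voices=[69 - 64]
Op 9: note_on(78): voice 1 is free -> assigned | voices=[69 78 64]
Op 10: note_on(60): all voices busy, STEAL voice 2 (pitch 64, oldest) -> assign | voices=[69 78 60]
Op 11: note_on(79): all voices busy, STEAL voice 0 (pitch 69, oldest) -> assign | voices=[79 78 60]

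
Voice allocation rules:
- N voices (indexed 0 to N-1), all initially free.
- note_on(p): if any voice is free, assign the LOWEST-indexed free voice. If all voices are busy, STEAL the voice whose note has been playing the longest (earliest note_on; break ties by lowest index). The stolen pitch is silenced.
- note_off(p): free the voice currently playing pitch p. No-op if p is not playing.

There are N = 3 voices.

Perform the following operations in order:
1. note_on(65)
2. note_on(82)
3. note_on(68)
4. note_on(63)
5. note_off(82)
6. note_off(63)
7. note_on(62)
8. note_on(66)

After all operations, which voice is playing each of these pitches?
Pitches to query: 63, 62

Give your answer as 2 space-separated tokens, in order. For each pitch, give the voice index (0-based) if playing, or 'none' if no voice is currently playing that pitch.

Op 1: note_on(65): voice 0 is free -> assigned | voices=[65 - -]
Op 2: note_on(82): voice 1 is free -> assigned | voices=[65 82 -]
Op 3: note_on(68): voice 2 is free -> assigned | voices=[65 82 68]
Op 4: note_on(63): all voices busy, STEAL voice 0 (pitch 65, oldest) -> assign | voices=[63 82 68]
Op 5: note_off(82): free voice 1 | voices=[63 - 68]
Op 6: note_off(63): free voice 0 | voices=[- - 68]
Op 7: note_on(62): voice 0 is free -> assigned | voices=[62 - 68]
Op 8: note_on(66): voice 1 is free -> assigned | voices=[62 66 68]

Answer: none 0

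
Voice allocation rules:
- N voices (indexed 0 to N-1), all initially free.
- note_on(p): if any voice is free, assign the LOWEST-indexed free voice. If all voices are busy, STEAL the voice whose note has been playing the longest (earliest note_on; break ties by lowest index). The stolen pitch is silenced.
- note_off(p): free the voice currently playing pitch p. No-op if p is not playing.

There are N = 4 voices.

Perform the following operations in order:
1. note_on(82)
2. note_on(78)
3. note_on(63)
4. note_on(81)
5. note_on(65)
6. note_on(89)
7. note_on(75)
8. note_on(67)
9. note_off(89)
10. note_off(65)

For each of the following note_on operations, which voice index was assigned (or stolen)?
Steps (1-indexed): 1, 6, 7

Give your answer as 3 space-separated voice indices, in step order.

Answer: 0 1 2

Derivation:
Op 1: note_on(82): voice 0 is free -> assigned | voices=[82 - - -]
Op 2: note_on(78): voice 1 is free -> assigned | voices=[82 78 - -]
Op 3: note_on(63): voice 2 is free -> assigned | voices=[82 78 63 -]
Op 4: note_on(81): voice 3 is free -> assigned | voices=[82 78 63 81]
Op 5: note_on(65): all voices busy, STEAL voice 0 (pitch 82, oldest) -> assign | voices=[65 78 63 81]
Op 6: note_on(89): all voices busy, STEAL voice 1 (pitch 78, oldest) -> assign | voices=[65 89 63 81]
Op 7: note_on(75): all voices busy, STEAL voice 2 (pitch 63, oldest) -> assign | voices=[65 89 75 81]
Op 8: note_on(67): all voices busy, STEAL voice 3 (pitch 81, oldest) -> assign | voices=[65 89 75 67]
Op 9: note_off(89): free voice 1 | voices=[65 - 75 67]
Op 10: note_off(65): free voice 0 | voices=[- - 75 67]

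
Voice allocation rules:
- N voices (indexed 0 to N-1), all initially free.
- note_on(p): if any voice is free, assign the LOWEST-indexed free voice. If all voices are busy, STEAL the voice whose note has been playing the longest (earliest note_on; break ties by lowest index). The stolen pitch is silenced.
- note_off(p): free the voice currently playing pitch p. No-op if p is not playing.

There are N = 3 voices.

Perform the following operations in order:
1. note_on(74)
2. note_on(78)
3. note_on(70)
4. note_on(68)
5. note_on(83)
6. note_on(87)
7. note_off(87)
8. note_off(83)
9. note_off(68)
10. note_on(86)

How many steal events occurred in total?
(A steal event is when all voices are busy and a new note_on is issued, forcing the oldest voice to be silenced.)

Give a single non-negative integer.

Op 1: note_on(74): voice 0 is free -> assigned | voices=[74 - -]
Op 2: note_on(78): voice 1 is free -> assigned | voices=[74 78 -]
Op 3: note_on(70): voice 2 is free -> assigned | voices=[74 78 70]
Op 4: note_on(68): all voices busy, STEAL voice 0 (pitch 74, oldest) -> assign | voices=[68 78 70]
Op 5: note_on(83): all voices busy, STEAL voice 1 (pitch 78, oldest) -> assign | voices=[68 83 70]
Op 6: note_on(87): all voices busy, STEAL voice 2 (pitch 70, oldest) -> assign | voices=[68 83 87]
Op 7: note_off(87): free voice 2 | voices=[68 83 -]
Op 8: note_off(83): free voice 1 | voices=[68 - -]
Op 9: note_off(68): free voice 0 | voices=[- - -]
Op 10: note_on(86): voice 0 is free -> assigned | voices=[86 - -]

Answer: 3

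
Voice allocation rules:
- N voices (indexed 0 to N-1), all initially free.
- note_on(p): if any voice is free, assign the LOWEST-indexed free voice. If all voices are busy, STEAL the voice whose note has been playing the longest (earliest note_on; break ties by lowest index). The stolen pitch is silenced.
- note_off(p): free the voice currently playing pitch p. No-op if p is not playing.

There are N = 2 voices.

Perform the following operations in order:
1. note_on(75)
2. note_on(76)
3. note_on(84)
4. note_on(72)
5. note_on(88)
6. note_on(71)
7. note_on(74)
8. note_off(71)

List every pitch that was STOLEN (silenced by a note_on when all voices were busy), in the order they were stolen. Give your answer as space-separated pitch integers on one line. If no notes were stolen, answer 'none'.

Answer: 75 76 84 72 88

Derivation:
Op 1: note_on(75): voice 0 is free -> assigned | voices=[75 -]
Op 2: note_on(76): voice 1 is free -> assigned | voices=[75 76]
Op 3: note_on(84): all voices busy, STEAL voice 0 (pitch 75, oldest) -> assign | voices=[84 76]
Op 4: note_on(72): all voices busy, STEAL voice 1 (pitch 76, oldest) -> assign | voices=[84 72]
Op 5: note_on(88): all voices busy, STEAL voice 0 (pitch 84, oldest) -> assign | voices=[88 72]
Op 6: note_on(71): all voices busy, STEAL voice 1 (pitch 72, oldest) -> assign | voices=[88 71]
Op 7: note_on(74): all voices busy, STEAL voice 0 (pitch 88, oldest) -> assign | voices=[74 71]
Op 8: note_off(71): free voice 1 | voices=[74 -]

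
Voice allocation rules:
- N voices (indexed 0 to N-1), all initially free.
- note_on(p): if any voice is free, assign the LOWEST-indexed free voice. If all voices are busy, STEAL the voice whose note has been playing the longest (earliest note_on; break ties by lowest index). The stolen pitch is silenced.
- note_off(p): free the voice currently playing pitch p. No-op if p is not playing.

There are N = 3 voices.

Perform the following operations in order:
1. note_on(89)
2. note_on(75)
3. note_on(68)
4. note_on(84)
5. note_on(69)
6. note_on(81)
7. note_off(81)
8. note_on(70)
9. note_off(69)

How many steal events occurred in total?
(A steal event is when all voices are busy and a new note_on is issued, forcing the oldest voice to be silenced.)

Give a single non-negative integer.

Answer: 3

Derivation:
Op 1: note_on(89): voice 0 is free -> assigned | voices=[89 - -]
Op 2: note_on(75): voice 1 is free -> assigned | voices=[89 75 -]
Op 3: note_on(68): voice 2 is free -> assigned | voices=[89 75 68]
Op 4: note_on(84): all voices busy, STEAL voice 0 (pitch 89, oldest) -> assign | voices=[84 75 68]
Op 5: note_on(69): all voices busy, STEAL voice 1 (pitch 75, oldest) -> assign | voices=[84 69 68]
Op 6: note_on(81): all voices busy, STEAL voice 2 (pitch 68, oldest) -> assign | voices=[84 69 81]
Op 7: note_off(81): free voice 2 | voices=[84 69 -]
Op 8: note_on(70): voice 2 is free -> assigned | voices=[84 69 70]
Op 9: note_off(69): free voice 1 | voices=[84 - 70]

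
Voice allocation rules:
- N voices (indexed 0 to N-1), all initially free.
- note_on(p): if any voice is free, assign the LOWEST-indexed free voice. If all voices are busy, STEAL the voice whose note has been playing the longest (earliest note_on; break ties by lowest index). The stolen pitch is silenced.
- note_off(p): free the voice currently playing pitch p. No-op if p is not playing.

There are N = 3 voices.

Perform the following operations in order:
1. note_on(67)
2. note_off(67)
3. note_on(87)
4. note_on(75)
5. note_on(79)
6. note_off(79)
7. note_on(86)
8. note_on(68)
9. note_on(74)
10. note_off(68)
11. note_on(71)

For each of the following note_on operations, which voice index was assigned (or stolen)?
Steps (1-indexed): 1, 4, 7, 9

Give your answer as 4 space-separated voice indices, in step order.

Op 1: note_on(67): voice 0 is free -> assigned | voices=[67 - -]
Op 2: note_off(67): free voice 0 | voices=[- - -]
Op 3: note_on(87): voice 0 is free -> assigned | voices=[87 - -]
Op 4: note_on(75): voice 1 is free -> assigned | voices=[87 75 -]
Op 5: note_on(79): voice 2 is free -> assigned | voices=[87 75 79]
Op 6: note_off(79): free voice 2 | voices=[87 75 -]
Op 7: note_on(86): voice 2 is free -> assigned | voices=[87 75 86]
Op 8: note_on(68): all voices busy, STEAL voice 0 (pitch 87, oldest) -> assign | voices=[68 75 86]
Op 9: note_on(74): all voices busy, STEAL voice 1 (pitch 75, oldest) -> assign | voices=[68 74 86]
Op 10: note_off(68): free voice 0 | voices=[- 74 86]
Op 11: note_on(71): voice 0 is free -> assigned | voices=[71 74 86]

Answer: 0 1 2 1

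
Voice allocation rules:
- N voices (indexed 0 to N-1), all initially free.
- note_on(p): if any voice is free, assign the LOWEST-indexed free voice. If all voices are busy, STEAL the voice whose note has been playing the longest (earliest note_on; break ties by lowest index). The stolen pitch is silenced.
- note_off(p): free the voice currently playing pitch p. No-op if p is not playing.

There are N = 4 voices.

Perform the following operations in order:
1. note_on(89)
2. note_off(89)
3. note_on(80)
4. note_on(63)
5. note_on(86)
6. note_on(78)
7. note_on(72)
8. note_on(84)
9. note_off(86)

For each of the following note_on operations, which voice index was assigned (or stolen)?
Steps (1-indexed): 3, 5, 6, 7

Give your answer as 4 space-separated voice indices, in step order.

Answer: 0 2 3 0

Derivation:
Op 1: note_on(89): voice 0 is free -> assigned | voices=[89 - - -]
Op 2: note_off(89): free voice 0 | voices=[- - - -]
Op 3: note_on(80): voice 0 is free -> assigned | voices=[80 - - -]
Op 4: note_on(63): voice 1 is free -> assigned | voices=[80 63 - -]
Op 5: note_on(86): voice 2 is free -> assigned | voices=[80 63 86 -]
Op 6: note_on(78): voice 3 is free -> assigned | voices=[80 63 86 78]
Op 7: note_on(72): all voices busy, STEAL voice 0 (pitch 80, oldest) -> assign | voices=[72 63 86 78]
Op 8: note_on(84): all voices busy, STEAL voice 1 (pitch 63, oldest) -> assign | voices=[72 84 86 78]
Op 9: note_off(86): free voice 2 | voices=[72 84 - 78]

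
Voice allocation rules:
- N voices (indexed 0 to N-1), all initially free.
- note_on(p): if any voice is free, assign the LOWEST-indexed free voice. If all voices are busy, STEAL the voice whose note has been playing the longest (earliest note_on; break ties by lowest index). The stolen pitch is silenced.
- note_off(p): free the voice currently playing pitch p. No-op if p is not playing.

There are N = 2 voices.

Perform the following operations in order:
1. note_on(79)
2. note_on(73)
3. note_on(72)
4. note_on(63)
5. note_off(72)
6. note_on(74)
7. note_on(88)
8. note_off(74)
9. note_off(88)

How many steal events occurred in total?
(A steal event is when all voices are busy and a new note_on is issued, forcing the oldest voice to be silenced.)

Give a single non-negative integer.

Answer: 3

Derivation:
Op 1: note_on(79): voice 0 is free -> assigned | voices=[79 -]
Op 2: note_on(73): voice 1 is free -> assigned | voices=[79 73]
Op 3: note_on(72): all voices busy, STEAL voice 0 (pitch 79, oldest) -> assign | voices=[72 73]
Op 4: note_on(63): all voices busy, STEAL voice 1 (pitch 73, oldest) -> assign | voices=[72 63]
Op 5: note_off(72): free voice 0 | voices=[- 63]
Op 6: note_on(74): voice 0 is free -> assigned | voices=[74 63]
Op 7: note_on(88): all voices busy, STEAL voice 1 (pitch 63, oldest) -> assign | voices=[74 88]
Op 8: note_off(74): free voice 0 | voices=[- 88]
Op 9: note_off(88): free voice 1 | voices=[- -]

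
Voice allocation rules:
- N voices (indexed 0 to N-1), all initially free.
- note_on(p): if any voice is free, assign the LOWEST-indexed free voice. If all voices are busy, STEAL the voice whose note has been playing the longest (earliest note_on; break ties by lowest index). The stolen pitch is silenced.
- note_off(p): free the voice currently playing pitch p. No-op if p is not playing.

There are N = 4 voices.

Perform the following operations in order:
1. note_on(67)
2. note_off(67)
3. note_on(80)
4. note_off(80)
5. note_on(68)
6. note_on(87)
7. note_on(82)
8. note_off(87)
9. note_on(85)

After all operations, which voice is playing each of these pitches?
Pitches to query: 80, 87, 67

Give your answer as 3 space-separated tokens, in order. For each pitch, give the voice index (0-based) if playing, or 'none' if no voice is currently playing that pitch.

Answer: none none none

Derivation:
Op 1: note_on(67): voice 0 is free -> assigned | voices=[67 - - -]
Op 2: note_off(67): free voice 0 | voices=[- - - -]
Op 3: note_on(80): voice 0 is free -> assigned | voices=[80 - - -]
Op 4: note_off(80): free voice 0 | voices=[- - - -]
Op 5: note_on(68): voice 0 is free -> assigned | voices=[68 - - -]
Op 6: note_on(87): voice 1 is free -> assigned | voices=[68 87 - -]
Op 7: note_on(82): voice 2 is free -> assigned | voices=[68 87 82 -]
Op 8: note_off(87): free voice 1 | voices=[68 - 82 -]
Op 9: note_on(85): voice 1 is free -> assigned | voices=[68 85 82 -]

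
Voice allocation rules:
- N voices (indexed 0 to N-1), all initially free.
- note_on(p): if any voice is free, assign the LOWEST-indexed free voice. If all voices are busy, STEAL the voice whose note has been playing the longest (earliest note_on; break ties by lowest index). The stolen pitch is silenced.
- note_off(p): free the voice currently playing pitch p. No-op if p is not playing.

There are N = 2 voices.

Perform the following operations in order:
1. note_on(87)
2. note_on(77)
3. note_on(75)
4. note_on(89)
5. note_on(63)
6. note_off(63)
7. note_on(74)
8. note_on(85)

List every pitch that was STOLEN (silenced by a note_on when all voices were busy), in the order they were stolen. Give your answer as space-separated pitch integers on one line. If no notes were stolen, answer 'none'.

Op 1: note_on(87): voice 0 is free -> assigned | voices=[87 -]
Op 2: note_on(77): voice 1 is free -> assigned | voices=[87 77]
Op 3: note_on(75): all voices busy, STEAL voice 0 (pitch 87, oldest) -> assign | voices=[75 77]
Op 4: note_on(89): all voices busy, STEAL voice 1 (pitch 77, oldest) -> assign | voices=[75 89]
Op 5: note_on(63): all voices busy, STEAL voice 0 (pitch 75, oldest) -> assign | voices=[63 89]
Op 6: note_off(63): free voice 0 | voices=[- 89]
Op 7: note_on(74): voice 0 is free -> assigned | voices=[74 89]
Op 8: note_on(85): all voices busy, STEAL voice 1 (pitch 89, oldest) -> assign | voices=[74 85]

Answer: 87 77 75 89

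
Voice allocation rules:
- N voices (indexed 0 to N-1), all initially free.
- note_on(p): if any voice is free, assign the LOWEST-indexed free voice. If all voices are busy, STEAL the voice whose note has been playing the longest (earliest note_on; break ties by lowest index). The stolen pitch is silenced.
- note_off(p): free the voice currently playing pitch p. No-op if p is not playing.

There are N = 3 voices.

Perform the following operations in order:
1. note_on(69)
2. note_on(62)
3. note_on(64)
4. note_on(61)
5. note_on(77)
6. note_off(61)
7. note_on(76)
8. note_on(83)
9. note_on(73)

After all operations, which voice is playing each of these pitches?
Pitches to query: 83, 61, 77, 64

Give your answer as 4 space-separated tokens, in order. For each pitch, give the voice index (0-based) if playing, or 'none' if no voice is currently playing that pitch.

Op 1: note_on(69): voice 0 is free -> assigned | voices=[69 - -]
Op 2: note_on(62): voice 1 is free -> assigned | voices=[69 62 -]
Op 3: note_on(64): voice 2 is free -> assigned | voices=[69 62 64]
Op 4: note_on(61): all voices busy, STEAL voice 0 (pitch 69, oldest) -> assign | voices=[61 62 64]
Op 5: note_on(77): all voices busy, STEAL voice 1 (pitch 62, oldest) -> assign | voices=[61 77 64]
Op 6: note_off(61): free voice 0 | voices=[- 77 64]
Op 7: note_on(76): voice 0 is free -> assigned | voices=[76 77 64]
Op 8: note_on(83): all voices busy, STEAL voice 2 (pitch 64, oldest) -> assign | voices=[76 77 83]
Op 9: note_on(73): all voices busy, STEAL voice 1 (pitch 77, oldest) -> assign | voices=[76 73 83]

Answer: 2 none none none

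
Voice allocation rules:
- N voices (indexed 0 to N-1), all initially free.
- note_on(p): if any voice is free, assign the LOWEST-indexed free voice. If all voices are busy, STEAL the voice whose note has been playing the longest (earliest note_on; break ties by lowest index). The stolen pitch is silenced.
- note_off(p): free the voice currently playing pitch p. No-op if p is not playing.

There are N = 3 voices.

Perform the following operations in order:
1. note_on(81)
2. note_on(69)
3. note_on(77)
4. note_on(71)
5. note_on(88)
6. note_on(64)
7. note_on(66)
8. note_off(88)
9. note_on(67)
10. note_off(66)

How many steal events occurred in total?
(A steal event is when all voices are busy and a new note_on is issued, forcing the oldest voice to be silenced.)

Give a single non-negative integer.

Answer: 4

Derivation:
Op 1: note_on(81): voice 0 is free -> assigned | voices=[81 - -]
Op 2: note_on(69): voice 1 is free -> assigned | voices=[81 69 -]
Op 3: note_on(77): voice 2 is free -> assigned | voices=[81 69 77]
Op 4: note_on(71): all voices busy, STEAL voice 0 (pitch 81, oldest) -> assign | voices=[71 69 77]
Op 5: note_on(88): all voices busy, STEAL voice 1 (pitch 69, oldest) -> assign | voices=[71 88 77]
Op 6: note_on(64): all voices busy, STEAL voice 2 (pitch 77, oldest) -> assign | voices=[71 88 64]
Op 7: note_on(66): all voices busy, STEAL voice 0 (pitch 71, oldest) -> assign | voices=[66 88 64]
Op 8: note_off(88): free voice 1 | voices=[66 - 64]
Op 9: note_on(67): voice 1 is free -> assigned | voices=[66 67 64]
Op 10: note_off(66): free voice 0 | voices=[- 67 64]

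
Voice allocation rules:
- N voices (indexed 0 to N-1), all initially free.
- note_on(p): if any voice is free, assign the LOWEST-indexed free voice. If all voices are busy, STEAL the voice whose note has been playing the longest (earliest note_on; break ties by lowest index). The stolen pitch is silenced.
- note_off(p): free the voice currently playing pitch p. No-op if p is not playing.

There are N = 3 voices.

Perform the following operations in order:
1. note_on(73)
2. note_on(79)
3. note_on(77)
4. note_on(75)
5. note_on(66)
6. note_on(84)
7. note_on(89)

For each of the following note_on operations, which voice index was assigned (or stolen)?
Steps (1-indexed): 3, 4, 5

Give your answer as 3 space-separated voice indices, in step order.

Answer: 2 0 1

Derivation:
Op 1: note_on(73): voice 0 is free -> assigned | voices=[73 - -]
Op 2: note_on(79): voice 1 is free -> assigned | voices=[73 79 -]
Op 3: note_on(77): voice 2 is free -> assigned | voices=[73 79 77]
Op 4: note_on(75): all voices busy, STEAL voice 0 (pitch 73, oldest) -> assign | voices=[75 79 77]
Op 5: note_on(66): all voices busy, STEAL voice 1 (pitch 79, oldest) -> assign | voices=[75 66 77]
Op 6: note_on(84): all voices busy, STEAL voice 2 (pitch 77, oldest) -> assign | voices=[75 66 84]
Op 7: note_on(89): all voices busy, STEAL voice 0 (pitch 75, oldest) -> assign | voices=[89 66 84]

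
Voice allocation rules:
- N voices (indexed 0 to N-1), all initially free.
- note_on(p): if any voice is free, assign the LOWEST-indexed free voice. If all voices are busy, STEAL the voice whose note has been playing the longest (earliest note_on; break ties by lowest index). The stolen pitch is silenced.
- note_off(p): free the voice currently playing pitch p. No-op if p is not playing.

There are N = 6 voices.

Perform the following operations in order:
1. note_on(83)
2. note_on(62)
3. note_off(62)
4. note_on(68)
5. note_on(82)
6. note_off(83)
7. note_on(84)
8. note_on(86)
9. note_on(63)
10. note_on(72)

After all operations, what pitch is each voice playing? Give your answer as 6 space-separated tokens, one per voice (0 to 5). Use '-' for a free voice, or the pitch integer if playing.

Op 1: note_on(83): voice 0 is free -> assigned | voices=[83 - - - - -]
Op 2: note_on(62): voice 1 is free -> assigned | voices=[83 62 - - - -]
Op 3: note_off(62): free voice 1 | voices=[83 - - - - -]
Op 4: note_on(68): voice 1 is free -> assigned | voices=[83 68 - - - -]
Op 5: note_on(82): voice 2 is free -> assigned | voices=[83 68 82 - - -]
Op 6: note_off(83): free voice 0 | voices=[- 68 82 - - -]
Op 7: note_on(84): voice 0 is free -> assigned | voices=[84 68 82 - - -]
Op 8: note_on(86): voice 3 is free -> assigned | voices=[84 68 82 86 - -]
Op 9: note_on(63): voice 4 is free -> assigned | voices=[84 68 82 86 63 -]
Op 10: note_on(72): voice 5 is free -> assigned | voices=[84 68 82 86 63 72]

Answer: 84 68 82 86 63 72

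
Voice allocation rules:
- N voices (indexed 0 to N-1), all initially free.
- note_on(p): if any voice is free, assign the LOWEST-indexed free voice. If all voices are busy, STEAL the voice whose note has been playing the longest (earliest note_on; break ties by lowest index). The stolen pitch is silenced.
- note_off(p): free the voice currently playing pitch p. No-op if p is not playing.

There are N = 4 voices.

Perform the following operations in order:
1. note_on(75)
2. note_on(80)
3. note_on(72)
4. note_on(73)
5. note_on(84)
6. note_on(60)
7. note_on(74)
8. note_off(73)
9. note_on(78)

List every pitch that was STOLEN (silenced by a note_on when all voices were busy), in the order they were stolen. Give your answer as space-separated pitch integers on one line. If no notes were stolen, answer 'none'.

Answer: 75 80 72

Derivation:
Op 1: note_on(75): voice 0 is free -> assigned | voices=[75 - - -]
Op 2: note_on(80): voice 1 is free -> assigned | voices=[75 80 - -]
Op 3: note_on(72): voice 2 is free -> assigned | voices=[75 80 72 -]
Op 4: note_on(73): voice 3 is free -> assigned | voices=[75 80 72 73]
Op 5: note_on(84): all voices busy, STEAL voice 0 (pitch 75, oldest) -> assign | voices=[84 80 72 73]
Op 6: note_on(60): all voices busy, STEAL voice 1 (pitch 80, oldest) -> assign | voices=[84 60 72 73]
Op 7: note_on(74): all voices busy, STEAL voice 2 (pitch 72, oldest) -> assign | voices=[84 60 74 73]
Op 8: note_off(73): free voice 3 | voices=[84 60 74 -]
Op 9: note_on(78): voice 3 is free -> assigned | voices=[84 60 74 78]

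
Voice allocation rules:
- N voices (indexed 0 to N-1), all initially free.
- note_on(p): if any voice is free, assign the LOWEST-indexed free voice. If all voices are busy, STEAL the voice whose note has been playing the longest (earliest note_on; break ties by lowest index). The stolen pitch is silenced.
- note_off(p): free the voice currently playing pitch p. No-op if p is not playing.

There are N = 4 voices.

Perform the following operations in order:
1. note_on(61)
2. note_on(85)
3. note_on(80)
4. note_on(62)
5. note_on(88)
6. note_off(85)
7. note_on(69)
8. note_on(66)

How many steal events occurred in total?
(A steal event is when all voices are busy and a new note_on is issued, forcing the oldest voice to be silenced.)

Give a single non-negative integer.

Op 1: note_on(61): voice 0 is free -> assigned | voices=[61 - - -]
Op 2: note_on(85): voice 1 is free -> assigned | voices=[61 85 - -]
Op 3: note_on(80): voice 2 is free -> assigned | voices=[61 85 80 -]
Op 4: note_on(62): voice 3 is free -> assigned | voices=[61 85 80 62]
Op 5: note_on(88): all voices busy, STEAL voice 0 (pitch 61, oldest) -> assign | voices=[88 85 80 62]
Op 6: note_off(85): free voice 1 | voices=[88 - 80 62]
Op 7: note_on(69): voice 1 is free -> assigned | voices=[88 69 80 62]
Op 8: note_on(66): all voices busy, STEAL voice 2 (pitch 80, oldest) -> assign | voices=[88 69 66 62]

Answer: 2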